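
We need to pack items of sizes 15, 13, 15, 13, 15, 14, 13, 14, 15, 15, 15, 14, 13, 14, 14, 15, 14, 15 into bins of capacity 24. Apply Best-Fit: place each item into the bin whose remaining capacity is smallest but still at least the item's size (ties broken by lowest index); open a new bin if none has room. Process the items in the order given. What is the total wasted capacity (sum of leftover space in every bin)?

176

15 → bin 1 (remaining 9)
13 → bin 2 (remaining 11)
15 → bin 3 (remaining 9)
13 → bin 4 (remaining 11)
15 → bin 5 (remaining 9)
14 → bin 6 (remaining 10)
13 → bin 7 (remaining 11)
14 → bin 8 (remaining 10)
15 → bin 9 (remaining 9)
15 → bin 10 (remaining 9)
15 → bin 11 (remaining 9)
14 → bin 12 (remaining 10)
13 → bin 13 (remaining 11)
14 → bin 14 (remaining 10)
14 → bin 15 (remaining 10)
15 → bin 16 (remaining 9)
14 → bin 17 (remaining 10)
15 → bin 18 (remaining 9)
18 bins × 24 = 432; used 256; unused 176.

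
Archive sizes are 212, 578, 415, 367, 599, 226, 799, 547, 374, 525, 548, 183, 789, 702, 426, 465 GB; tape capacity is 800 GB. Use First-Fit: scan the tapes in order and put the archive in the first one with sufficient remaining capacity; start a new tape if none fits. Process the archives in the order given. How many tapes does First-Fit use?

11

tape 1: place 212 GB, 588 GB left
tape 1: place 578 GB, 10 GB left
tape 2: place 415 GB, 385 GB left
tape 2: place 367 GB, 18 GB left
tape 3: place 599 GB, 201 GB left
tape 4: place 226 GB, 574 GB left
tape 5: place 799 GB, 1 GB left
tape 4: place 547 GB, 27 GB left
tape 6: place 374 GB, 426 GB left
tape 7: place 525 GB, 275 GB left
tape 8: place 548 GB, 252 GB left
tape 3: place 183 GB, 18 GB left
tape 9: place 789 GB, 11 GB left
tape 10: place 702 GB, 98 GB left
tape 6: place 426 GB, 0 GB left
tape 11: place 465 GB, 335 GB left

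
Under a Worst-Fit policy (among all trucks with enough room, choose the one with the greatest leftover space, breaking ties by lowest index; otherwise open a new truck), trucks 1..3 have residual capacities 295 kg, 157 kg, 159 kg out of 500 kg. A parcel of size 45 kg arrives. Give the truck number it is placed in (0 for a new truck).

Trucks with room: truck 1 (295 kg), truck 2 (157 kg), truck 3 (159 kg).
Most room is truck 1 with 295 kg free.

1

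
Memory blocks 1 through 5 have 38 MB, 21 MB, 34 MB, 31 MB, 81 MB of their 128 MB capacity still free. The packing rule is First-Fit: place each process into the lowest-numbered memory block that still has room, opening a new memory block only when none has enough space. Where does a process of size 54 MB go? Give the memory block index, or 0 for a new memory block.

5

Memory blocks with room: memory block 5 (81 MB).
The first with room is memory block 5.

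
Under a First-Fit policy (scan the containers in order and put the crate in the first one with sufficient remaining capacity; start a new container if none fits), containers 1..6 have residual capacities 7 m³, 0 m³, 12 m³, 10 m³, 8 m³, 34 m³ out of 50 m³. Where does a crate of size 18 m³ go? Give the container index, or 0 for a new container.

6

Containers with room: container 6 (34 m³).
The first with room is container 6.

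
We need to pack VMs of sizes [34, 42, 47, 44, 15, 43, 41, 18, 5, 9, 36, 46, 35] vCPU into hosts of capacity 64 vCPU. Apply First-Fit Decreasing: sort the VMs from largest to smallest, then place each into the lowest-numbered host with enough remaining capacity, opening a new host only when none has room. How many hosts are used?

Sorted descending: 47, 46, 44, 43, 42, 41, 36, 35, 34, 18, 15, 9, 5.
47 vCPU → host 1 (remaining 17 vCPU)
46 vCPU → host 2 (remaining 18 vCPU)
44 vCPU → host 3 (remaining 20 vCPU)
43 vCPU → host 4 (remaining 21 vCPU)
42 vCPU → host 5 (remaining 22 vCPU)
41 vCPU → host 6 (remaining 23 vCPU)
36 vCPU → host 7 (remaining 28 vCPU)
35 vCPU → host 8 (remaining 29 vCPU)
34 vCPU → host 9 (remaining 30 vCPU)
18 vCPU → host 2 (remaining 0 vCPU)
15 vCPU → host 1 (remaining 2 vCPU)
9 vCPU → host 3 (remaining 11 vCPU)
5 vCPU → host 3 (remaining 6 vCPU)

9 hosts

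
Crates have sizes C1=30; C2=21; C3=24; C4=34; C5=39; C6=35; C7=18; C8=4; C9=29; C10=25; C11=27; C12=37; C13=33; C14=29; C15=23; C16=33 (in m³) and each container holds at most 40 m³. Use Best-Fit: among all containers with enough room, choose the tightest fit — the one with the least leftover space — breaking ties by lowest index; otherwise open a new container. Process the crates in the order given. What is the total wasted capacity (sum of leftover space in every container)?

C1 (30 m³) → container 1 (remaining 10 m³)
C2 (21 m³) → container 2 (remaining 19 m³)
C3 (24 m³) → container 3 (remaining 16 m³)
C4 (34 m³) → container 4 (remaining 6 m³)
C5 (39 m³) → container 5 (remaining 1 m³)
C6 (35 m³) → container 6 (remaining 5 m³)
C7 (18 m³) → container 2 (remaining 1 m³)
C8 (4 m³) → container 6 (remaining 1 m³)
C9 (29 m³) → container 7 (remaining 11 m³)
C10 (25 m³) → container 8 (remaining 15 m³)
C11 (27 m³) → container 9 (remaining 13 m³)
C12 (37 m³) → container 10 (remaining 3 m³)
C13 (33 m³) → container 11 (remaining 7 m³)
C14 (29 m³) → container 12 (remaining 11 m³)
C15 (23 m³) → container 13 (remaining 17 m³)
C16 (33 m³) → container 14 (remaining 7 m³)
14 containers × 40 m³ = 560 m³; used 441 m³; unused 119 m³.

119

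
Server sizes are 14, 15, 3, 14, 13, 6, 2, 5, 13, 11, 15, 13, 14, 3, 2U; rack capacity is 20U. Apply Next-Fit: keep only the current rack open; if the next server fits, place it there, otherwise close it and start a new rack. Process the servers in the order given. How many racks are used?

9

14U → rack 1 (remaining 6U)
15U → rack 2 (remaining 5U)
3U → rack 2 (remaining 2U)
14U → rack 3 (remaining 6U)
13U → rack 4 (remaining 7U)
6U → rack 4 (remaining 1U)
2U → rack 5 (remaining 18U)
5U → rack 5 (remaining 13U)
13U → rack 5 (remaining 0U)
11U → rack 6 (remaining 9U)
15U → rack 7 (remaining 5U)
13U → rack 8 (remaining 7U)
14U → rack 9 (remaining 6U)
3U → rack 9 (remaining 3U)
2U → rack 9 (remaining 1U)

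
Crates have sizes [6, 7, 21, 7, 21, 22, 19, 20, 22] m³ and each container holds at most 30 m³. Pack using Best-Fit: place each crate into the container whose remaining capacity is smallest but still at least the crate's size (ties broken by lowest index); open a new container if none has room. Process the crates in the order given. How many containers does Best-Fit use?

container 1: place 6 m³, 24 m³ left
container 1: place 7 m³, 17 m³ left
container 2: place 21 m³, 9 m³ left
container 2: place 7 m³, 2 m³ left
container 3: place 21 m³, 9 m³ left
container 4: place 22 m³, 8 m³ left
container 5: place 19 m³, 11 m³ left
container 6: place 20 m³, 10 m³ left
container 7: place 22 m³, 8 m³ left

7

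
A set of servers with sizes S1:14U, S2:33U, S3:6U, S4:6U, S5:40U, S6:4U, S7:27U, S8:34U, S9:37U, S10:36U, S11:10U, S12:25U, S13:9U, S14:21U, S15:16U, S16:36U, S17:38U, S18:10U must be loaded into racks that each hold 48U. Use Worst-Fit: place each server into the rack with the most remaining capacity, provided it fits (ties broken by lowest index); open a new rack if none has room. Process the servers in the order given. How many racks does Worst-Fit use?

10

S1 (14U) → rack 1 (remaining 34U)
S2 (33U) → rack 1 (remaining 1U)
S3 (6U) → rack 2 (remaining 42U)
S4 (6U) → rack 2 (remaining 36U)
S5 (40U) → rack 3 (remaining 8U)
S6 (4U) → rack 2 (remaining 32U)
S7 (27U) → rack 2 (remaining 5U)
S8 (34U) → rack 4 (remaining 14U)
S9 (37U) → rack 5 (remaining 11U)
S10 (36U) → rack 6 (remaining 12U)
S11 (10U) → rack 4 (remaining 4U)
S12 (25U) → rack 7 (remaining 23U)
S13 (9U) → rack 7 (remaining 14U)
S14 (21U) → rack 8 (remaining 27U)
S15 (16U) → rack 8 (remaining 11U)
S16 (36U) → rack 9 (remaining 12U)
S17 (38U) → rack 10 (remaining 10U)
S18 (10U) → rack 7 (remaining 4U)
Final racks: [14,33] [6,6,4,27] [40] [34,10] [37] [36] [25,9,10] [21,16] [36] [38].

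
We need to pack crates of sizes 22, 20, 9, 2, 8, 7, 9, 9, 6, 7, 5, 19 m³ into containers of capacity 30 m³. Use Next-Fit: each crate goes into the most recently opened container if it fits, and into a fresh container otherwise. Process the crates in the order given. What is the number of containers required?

5

22 m³ → container 1 (remaining 8 m³)
20 m³ → container 2 (remaining 10 m³)
9 m³ → container 2 (remaining 1 m³)
2 m³ → container 3 (remaining 28 m³)
8 m³ → container 3 (remaining 20 m³)
7 m³ → container 3 (remaining 13 m³)
9 m³ → container 3 (remaining 4 m³)
9 m³ → container 4 (remaining 21 m³)
6 m³ → container 4 (remaining 15 m³)
7 m³ → container 4 (remaining 8 m³)
5 m³ → container 4 (remaining 3 m³)
19 m³ → container 5 (remaining 11 m³)
Final containers: [22] [20,9] [2,8,7,9] [9,6,7,5] [19].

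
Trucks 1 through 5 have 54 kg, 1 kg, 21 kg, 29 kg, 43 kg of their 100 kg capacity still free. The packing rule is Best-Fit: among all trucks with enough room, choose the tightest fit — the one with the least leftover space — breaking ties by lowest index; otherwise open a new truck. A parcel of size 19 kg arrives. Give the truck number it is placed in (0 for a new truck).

Trucks with room: truck 1 (54 kg), truck 3 (21 kg), truck 4 (29 kg), truck 5 (43 kg).
Tightest fit is truck 3 with 21 kg free.

3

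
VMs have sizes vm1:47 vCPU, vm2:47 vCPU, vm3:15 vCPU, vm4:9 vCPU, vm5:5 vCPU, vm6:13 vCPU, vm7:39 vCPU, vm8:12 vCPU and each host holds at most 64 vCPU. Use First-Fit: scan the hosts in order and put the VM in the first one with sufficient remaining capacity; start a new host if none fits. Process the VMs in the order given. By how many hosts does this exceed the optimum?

0

First-Fit: [47,15] [47,9,5] [13,39,12] → 3 hosts.
Total size 187 vCPU; any packing needs at least ⌈187/64⌉ = 3 hosts.
So 3 is already optimal.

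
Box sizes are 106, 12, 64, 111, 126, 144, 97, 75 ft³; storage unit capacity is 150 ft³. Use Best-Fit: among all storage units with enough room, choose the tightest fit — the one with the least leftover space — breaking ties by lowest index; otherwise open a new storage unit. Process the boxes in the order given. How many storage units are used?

6

106 ft³ → storage unit 1 (remaining 44 ft³)
12 ft³ → storage unit 1 (remaining 32 ft³)
64 ft³ → storage unit 2 (remaining 86 ft³)
111 ft³ → storage unit 3 (remaining 39 ft³)
126 ft³ → storage unit 4 (remaining 24 ft³)
144 ft³ → storage unit 5 (remaining 6 ft³)
97 ft³ → storage unit 6 (remaining 53 ft³)
75 ft³ → storage unit 2 (remaining 11 ft³)
Final storage units: [106,12] [64,75] [111] [126] [144] [97].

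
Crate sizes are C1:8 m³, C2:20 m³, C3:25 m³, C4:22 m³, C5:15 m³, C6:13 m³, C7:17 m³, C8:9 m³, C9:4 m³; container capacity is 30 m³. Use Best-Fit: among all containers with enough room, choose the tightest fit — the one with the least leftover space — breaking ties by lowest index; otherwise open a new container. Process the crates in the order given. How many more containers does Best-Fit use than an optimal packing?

0

Best-Fit: [8,20] [25] [22] [15,13] [17,9,4] → 5 containers.
Total size 133 m³; any packing needs at least ⌈133/30⌉ = 5 containers.
So 5 is already optimal.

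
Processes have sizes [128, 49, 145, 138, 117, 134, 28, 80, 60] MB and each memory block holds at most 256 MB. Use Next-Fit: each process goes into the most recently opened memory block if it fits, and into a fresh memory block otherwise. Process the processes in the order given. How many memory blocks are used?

128 MB → memory block 1 (remaining 128 MB)
49 MB → memory block 1 (remaining 79 MB)
145 MB → memory block 2 (remaining 111 MB)
138 MB → memory block 3 (remaining 118 MB)
117 MB → memory block 3 (remaining 1 MB)
134 MB → memory block 4 (remaining 122 MB)
28 MB → memory block 4 (remaining 94 MB)
80 MB → memory block 4 (remaining 14 MB)
60 MB → memory block 5 (remaining 196 MB)
Final memory blocks: [128,49] [145] [138,117] [134,28,80] [60].

5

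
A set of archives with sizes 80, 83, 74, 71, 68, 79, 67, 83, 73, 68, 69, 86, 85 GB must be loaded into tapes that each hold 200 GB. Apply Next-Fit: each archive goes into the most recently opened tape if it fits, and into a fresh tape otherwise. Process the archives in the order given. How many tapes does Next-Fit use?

tape 1: place 80 GB, 120 GB left
tape 1: place 83 GB, 37 GB left
tape 2: place 74 GB, 126 GB left
tape 2: place 71 GB, 55 GB left
tape 3: place 68 GB, 132 GB left
tape 3: place 79 GB, 53 GB left
tape 4: place 67 GB, 133 GB left
tape 4: place 83 GB, 50 GB left
tape 5: place 73 GB, 127 GB left
tape 5: place 68 GB, 59 GB left
tape 6: place 69 GB, 131 GB left
tape 6: place 86 GB, 45 GB left
tape 7: place 85 GB, 115 GB left
Final tapes: [80,83] [74,71] [68,79] [67,83] [73,68] [69,86] [85].

7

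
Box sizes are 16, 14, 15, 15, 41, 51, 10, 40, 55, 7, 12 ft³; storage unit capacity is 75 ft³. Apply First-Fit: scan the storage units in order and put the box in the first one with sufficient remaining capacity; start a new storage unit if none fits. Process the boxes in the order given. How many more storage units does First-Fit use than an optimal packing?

First-Fit: [16,14,15,15,10] [41,7,12] [51] [40] [55] → 5 storage units.
Total size 276 ft³; any packing needs at least ⌈276/75⌉ = 4 storage units.
An optimal packing achieves that bound: [55,16] [51,15,7] [41,15,14] [40,12,10] → 4 storage units.
Excess: 5 − 4 = 1.

1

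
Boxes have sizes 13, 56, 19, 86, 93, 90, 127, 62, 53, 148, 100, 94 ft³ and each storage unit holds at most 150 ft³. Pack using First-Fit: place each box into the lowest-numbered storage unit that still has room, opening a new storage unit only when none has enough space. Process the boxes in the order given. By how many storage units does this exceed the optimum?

First-Fit: [13,56,19,62] [86,53] [93] [90] [127] [148] [100] [94] → 8 storage units.
Total size 941 ft³; any packing needs at least ⌈941/150⌉ = 7 storage units.
An optimal packing achieves that bound: [148] [127,19] [100,13] [94,56] [93,53] [90] [86,62] → 7 storage units.
Excess: 8 − 7 = 1.

1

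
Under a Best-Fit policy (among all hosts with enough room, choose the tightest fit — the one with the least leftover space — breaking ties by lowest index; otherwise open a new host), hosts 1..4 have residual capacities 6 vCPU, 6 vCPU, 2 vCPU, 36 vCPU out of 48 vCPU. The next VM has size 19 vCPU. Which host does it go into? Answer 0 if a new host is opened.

Hosts with room: host 4 (36 vCPU).
Tightest fit is host 4 with 36 vCPU free.

4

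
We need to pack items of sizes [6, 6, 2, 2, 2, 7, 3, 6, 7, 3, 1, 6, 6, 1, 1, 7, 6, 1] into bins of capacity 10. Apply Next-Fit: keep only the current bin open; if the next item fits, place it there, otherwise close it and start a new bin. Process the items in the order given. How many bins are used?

Put 6 in bin 1; 4 remain.
Put 6 in bin 2; 4 remain.
Put 2 in bin 2; 2 remain.
Put 2 in bin 2; 0 remain.
Put 2 in bin 3; 8 remain.
Put 7 in bin 3; 1 remain.
Put 3 in bin 4; 7 remain.
Put 6 in bin 4; 1 remain.
Put 7 in bin 5; 3 remain.
Put 3 in bin 5; 0 remain.
Put 1 in bin 6; 9 remain.
Put 6 in bin 6; 3 remain.
Put 6 in bin 7; 4 remain.
Put 1 in bin 7; 3 remain.
Put 1 in bin 7; 2 remain.
Put 7 in bin 8; 3 remain.
Put 6 in bin 9; 4 remain.
Put 1 in bin 9; 3 remain.

9 bins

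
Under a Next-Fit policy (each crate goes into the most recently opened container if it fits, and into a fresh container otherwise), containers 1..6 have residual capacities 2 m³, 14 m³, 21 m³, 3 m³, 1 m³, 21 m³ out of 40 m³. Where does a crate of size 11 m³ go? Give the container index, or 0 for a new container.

6

Next-Fit only looks at container 6, which has 21 m³ free.
11 m³ fits there.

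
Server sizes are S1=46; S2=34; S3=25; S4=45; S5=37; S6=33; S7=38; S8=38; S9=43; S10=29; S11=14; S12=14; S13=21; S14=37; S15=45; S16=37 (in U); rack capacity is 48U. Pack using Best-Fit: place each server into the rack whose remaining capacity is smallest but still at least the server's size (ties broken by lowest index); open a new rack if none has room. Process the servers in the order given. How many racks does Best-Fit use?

rack 1: place S1 (46U), 2U left
rack 2: place S2 (34U), 14U left
rack 3: place S3 (25U), 23U left
rack 4: place S4 (45U), 3U left
rack 5: place S5 (37U), 11U left
rack 6: place S6 (33U), 15U left
rack 7: place S7 (38U), 10U left
rack 8: place S8 (38U), 10U left
rack 9: place S9 (43U), 5U left
rack 10: place S10 (29U), 19U left
rack 2: place S11 (14U), 0U left
rack 6: place S12 (14U), 1U left
rack 3: place S13 (21U), 2U left
rack 11: place S14 (37U), 11U left
rack 12: place S15 (45U), 3U left
rack 13: place S16 (37U), 11U left
Final racks: [46] [34,14] [25,21] [45] [37] [33,14] [38] [38] [43] [29] [37] [45] [37].

13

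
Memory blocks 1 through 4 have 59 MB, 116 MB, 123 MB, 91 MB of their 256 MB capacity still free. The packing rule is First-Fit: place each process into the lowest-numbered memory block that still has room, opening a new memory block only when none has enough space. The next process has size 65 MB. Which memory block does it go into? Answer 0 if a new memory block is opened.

2

Memory blocks with room: memory block 2 (116 MB), memory block 3 (123 MB), memory block 4 (91 MB).
The first with room is memory block 2.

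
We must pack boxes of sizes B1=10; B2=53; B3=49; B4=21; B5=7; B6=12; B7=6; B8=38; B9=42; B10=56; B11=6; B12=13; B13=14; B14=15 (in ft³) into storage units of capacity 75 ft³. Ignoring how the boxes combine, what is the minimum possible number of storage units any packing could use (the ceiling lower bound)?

5

Total size = 10 + 53 + 49 + 21 + 7 + 12 + 6 + 38 + 42 + 56 + 6 + 13 + 14 + 15 = 342 ft³.
⌈342 / 75⌉ = 5.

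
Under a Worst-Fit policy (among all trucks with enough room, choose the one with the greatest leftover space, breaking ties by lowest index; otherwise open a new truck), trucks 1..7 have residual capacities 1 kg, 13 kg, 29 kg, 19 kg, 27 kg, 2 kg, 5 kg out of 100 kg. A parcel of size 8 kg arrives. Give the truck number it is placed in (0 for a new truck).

3

Trucks with room: truck 2 (13 kg), truck 3 (29 kg), truck 4 (19 kg), truck 5 (27 kg).
Most room is truck 3 with 29 kg free.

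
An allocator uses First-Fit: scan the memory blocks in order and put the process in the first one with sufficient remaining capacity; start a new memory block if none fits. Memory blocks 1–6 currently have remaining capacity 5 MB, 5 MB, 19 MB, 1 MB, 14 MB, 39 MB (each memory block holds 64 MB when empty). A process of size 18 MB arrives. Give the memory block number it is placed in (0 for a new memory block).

Memory blocks with room: memory block 3 (19 MB), memory block 6 (39 MB).
The first with room is memory block 3.

3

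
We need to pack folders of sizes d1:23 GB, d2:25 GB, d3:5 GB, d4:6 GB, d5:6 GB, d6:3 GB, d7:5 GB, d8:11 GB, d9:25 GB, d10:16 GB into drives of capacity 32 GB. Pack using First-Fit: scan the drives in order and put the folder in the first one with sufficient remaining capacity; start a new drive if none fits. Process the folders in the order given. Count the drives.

d1 (23 GB) → drive 1 (remaining 9 GB)
d2 (25 GB) → drive 2 (remaining 7 GB)
d3 (5 GB) → drive 1 (remaining 4 GB)
d4 (6 GB) → drive 2 (remaining 1 GB)
d5 (6 GB) → drive 3 (remaining 26 GB)
d6 (3 GB) → drive 1 (remaining 1 GB)
d7 (5 GB) → drive 3 (remaining 21 GB)
d8 (11 GB) → drive 3 (remaining 10 GB)
d9 (25 GB) → drive 4 (remaining 7 GB)
d10 (16 GB) → drive 5 (remaining 16 GB)
Final drives: [23,5,3] [25,6] [6,5,11] [25] [16].

5 drives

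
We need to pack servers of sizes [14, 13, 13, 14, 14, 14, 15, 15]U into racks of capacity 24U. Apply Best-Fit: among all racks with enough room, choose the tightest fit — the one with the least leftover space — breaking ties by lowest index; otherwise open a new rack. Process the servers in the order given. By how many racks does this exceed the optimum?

Best-Fit: [14] [13] [13] [14] [14] [14] [15] [15] → 8 racks.
8 servers exceed 12U (half the capacity), and no two of those can share a rack, so at least 8 racks are needed.
So 8 is already optimal.

0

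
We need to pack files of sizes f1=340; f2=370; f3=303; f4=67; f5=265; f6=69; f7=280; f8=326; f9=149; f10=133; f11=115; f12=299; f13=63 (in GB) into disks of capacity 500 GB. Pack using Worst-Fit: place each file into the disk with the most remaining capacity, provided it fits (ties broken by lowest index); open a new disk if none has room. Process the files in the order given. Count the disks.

Put f1 (340 GB) in disk 1; 160 GB remain.
Put f2 (370 GB) in disk 2; 130 GB remain.
Put f3 (303 GB) in disk 3; 197 GB remain.
Put f4 (67 GB) in disk 3; 130 GB remain.
Put f5 (265 GB) in disk 4; 235 GB remain.
Put f6 (69 GB) in disk 4; 166 GB remain.
Put f7 (280 GB) in disk 5; 220 GB remain.
Put f8 (326 GB) in disk 6; 174 GB remain.
Put f9 (149 GB) in disk 5; 71 GB remain.
Put f10 (133 GB) in disk 6; 41 GB remain.
Put f11 (115 GB) in disk 4; 51 GB remain.
Put f12 (299 GB) in disk 7; 201 GB remain.
Put f13 (63 GB) in disk 7; 138 GB remain.
Final disks: [340] [370] [303,67] [265,69,115] [280,149] [326,133] [299,63].

7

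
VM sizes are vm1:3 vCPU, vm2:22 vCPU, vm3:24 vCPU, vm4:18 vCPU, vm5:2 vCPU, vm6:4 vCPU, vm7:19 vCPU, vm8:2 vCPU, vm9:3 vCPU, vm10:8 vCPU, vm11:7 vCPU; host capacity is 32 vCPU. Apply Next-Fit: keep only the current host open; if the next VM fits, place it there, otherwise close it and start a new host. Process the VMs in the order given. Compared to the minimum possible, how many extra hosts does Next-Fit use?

Next-Fit: [3,22] [24] [18,2,4] [19,2,3,8] [7] → 5 hosts.
Total size 112 vCPU; any packing needs at least ⌈112/32⌉ = 4 hosts.
An optimal packing achieves that bound: [24,8] [22,7,3] [19,4,3,2,2] [18] → 4 hosts.
Excess: 5 − 4 = 1.

1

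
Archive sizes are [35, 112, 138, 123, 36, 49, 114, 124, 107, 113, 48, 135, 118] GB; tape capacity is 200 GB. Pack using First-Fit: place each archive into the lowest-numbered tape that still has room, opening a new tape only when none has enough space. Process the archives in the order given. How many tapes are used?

Put 35 GB in tape 1; 165 GB remain.
Put 112 GB in tape 1; 53 GB remain.
Put 138 GB in tape 2; 62 GB remain.
Put 123 GB in tape 3; 77 GB remain.
Put 36 GB in tape 1; 17 GB remain.
Put 49 GB in tape 2; 13 GB remain.
Put 114 GB in tape 4; 86 GB remain.
Put 124 GB in tape 5; 76 GB remain.
Put 107 GB in tape 6; 93 GB remain.
Put 113 GB in tape 7; 87 GB remain.
Put 48 GB in tape 3; 29 GB remain.
Put 135 GB in tape 8; 65 GB remain.
Put 118 GB in tape 9; 82 GB remain.
Final tapes: [35,112,36] [138,49] [123,48] [114] [124] [107] [113] [135] [118].

9 tapes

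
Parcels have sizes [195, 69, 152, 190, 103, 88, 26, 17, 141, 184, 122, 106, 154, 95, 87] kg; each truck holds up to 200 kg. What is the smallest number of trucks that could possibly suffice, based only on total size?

9

Total size = 195 + 69 + 152 + 190 + 103 + 88 + 26 + 17 + 141 + 184 + 122 + 106 + 154 + 95 + 87 = 1729 kg.
⌈1729 / 200⌉ = 9.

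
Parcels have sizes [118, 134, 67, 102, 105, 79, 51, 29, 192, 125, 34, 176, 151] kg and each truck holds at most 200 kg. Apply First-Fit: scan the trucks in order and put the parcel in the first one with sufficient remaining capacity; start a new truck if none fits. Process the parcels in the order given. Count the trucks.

8 trucks

truck 1: place 118 kg, 82 kg left
truck 2: place 134 kg, 66 kg left
truck 1: place 67 kg, 15 kg left
truck 3: place 102 kg, 98 kg left
truck 4: place 105 kg, 95 kg left
truck 3: place 79 kg, 19 kg left
truck 2: place 51 kg, 15 kg left
truck 4: place 29 kg, 66 kg left
truck 5: place 192 kg, 8 kg left
truck 6: place 125 kg, 75 kg left
truck 4: place 34 kg, 32 kg left
truck 7: place 176 kg, 24 kg left
truck 8: place 151 kg, 49 kg left
Final trucks: [118,67] [134,51] [102,79] [105,29,34] [192] [125] [176] [151].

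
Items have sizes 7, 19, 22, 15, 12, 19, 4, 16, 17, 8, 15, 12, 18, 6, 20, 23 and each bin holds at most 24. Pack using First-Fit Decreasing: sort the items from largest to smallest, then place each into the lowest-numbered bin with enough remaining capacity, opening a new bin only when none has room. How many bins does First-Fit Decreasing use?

Sorted descending: 23, 22, 20, 19, 19, 18, 17, 16, 15, 15, 12, 12, 8, 7, 6, 4.
bin 1: place 23, 1 left
bin 2: place 22, 2 left
bin 3: place 20, 4 left
bin 4: place 19, 5 left
bin 5: place 19, 5 left
bin 6: place 18, 6 left
bin 7: place 17, 7 left
bin 8: place 16, 8 left
bin 9: place 15, 9 left
bin 10: place 15, 9 left
bin 11: place 12, 12 left
bin 11: place 12, 0 left
bin 8: place 8, 0 left
bin 7: place 7, 0 left
bin 6: place 6, 0 left
bin 3: place 4, 0 left
Final bins: [23] [22] [20,4] [19] [19] [18,6] [17,7] [16,8] [15] [15] [12,12].

11 bins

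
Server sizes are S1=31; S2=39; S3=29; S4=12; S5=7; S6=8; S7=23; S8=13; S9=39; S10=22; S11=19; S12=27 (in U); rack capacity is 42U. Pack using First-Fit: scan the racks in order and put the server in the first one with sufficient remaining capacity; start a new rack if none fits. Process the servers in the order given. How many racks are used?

8 racks

rack 1: place S1 (31U), 11U left
rack 2: place S2 (39U), 3U left
rack 3: place S3 (29U), 13U left
rack 3: place S4 (12U), 1U left
rack 1: place S5 (7U), 4U left
rack 4: place S6 (8U), 34U left
rack 4: place S7 (23U), 11U left
rack 5: place S8 (13U), 29U left
rack 6: place S9 (39U), 3U left
rack 5: place S10 (22U), 7U left
rack 7: place S11 (19U), 23U left
rack 8: place S12 (27U), 15U left
Final racks: [31,7] [39] [29,12] [8,23] [13,22] [39] [19] [27].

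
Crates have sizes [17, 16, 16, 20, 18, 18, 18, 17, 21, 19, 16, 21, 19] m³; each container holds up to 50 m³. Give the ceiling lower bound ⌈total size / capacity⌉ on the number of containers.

5 containers

Total size = 17 + 16 + 16 + 20 + 18 + 18 + 18 + 17 + 21 + 19 + 16 + 21 + 19 = 236 m³.
⌈236 / 50⌉ = 5.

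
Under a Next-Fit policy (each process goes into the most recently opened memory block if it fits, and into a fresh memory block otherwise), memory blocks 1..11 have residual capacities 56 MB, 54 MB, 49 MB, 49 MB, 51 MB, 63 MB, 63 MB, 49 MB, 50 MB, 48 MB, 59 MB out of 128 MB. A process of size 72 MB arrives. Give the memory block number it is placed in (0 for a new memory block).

Next-Fit only looks at memory block 11, which has 59 MB free.
72 MB does not fit, so a new memory block is opened.

0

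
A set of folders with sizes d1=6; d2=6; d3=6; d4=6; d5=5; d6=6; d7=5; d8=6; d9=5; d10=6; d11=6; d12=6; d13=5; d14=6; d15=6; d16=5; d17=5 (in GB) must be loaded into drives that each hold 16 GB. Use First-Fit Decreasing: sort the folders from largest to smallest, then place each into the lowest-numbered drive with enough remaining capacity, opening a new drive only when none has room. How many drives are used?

Sorted descending: 6, 6, 6, 6, 6, 6, 6, 6, 6, 6, 6, 5, 5, 5, 5, 5, 5.
6 GB → drive 1 (remaining 10 GB)
6 GB → drive 1 (remaining 4 GB)
6 GB → drive 2 (remaining 10 GB)
6 GB → drive 2 (remaining 4 GB)
6 GB → drive 3 (remaining 10 GB)
6 GB → drive 3 (remaining 4 GB)
6 GB → drive 4 (remaining 10 GB)
6 GB → drive 4 (remaining 4 GB)
6 GB → drive 5 (remaining 10 GB)
6 GB → drive 5 (remaining 4 GB)
6 GB → drive 6 (remaining 10 GB)
5 GB → drive 6 (remaining 5 GB)
5 GB → drive 6 (remaining 0 GB)
5 GB → drive 7 (remaining 11 GB)
5 GB → drive 7 (remaining 6 GB)
5 GB → drive 7 (remaining 1 GB)
5 GB → drive 8 (remaining 11 GB)
Final drives: [6,6] [6,6] [6,6] [6,6] [6,6] [6,5,5] [5,5,5] [5].

8 drives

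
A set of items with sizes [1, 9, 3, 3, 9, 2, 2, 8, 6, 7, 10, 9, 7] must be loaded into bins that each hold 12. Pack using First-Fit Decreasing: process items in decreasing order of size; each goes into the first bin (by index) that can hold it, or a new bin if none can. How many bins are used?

Sorted descending: 10, 9, 9, 9, 8, 7, 7, 6, 3, 3, 2, 2, 1.
10 → bin 1 (remaining 2)
9 → bin 2 (remaining 3)
9 → bin 3 (remaining 3)
9 → bin 4 (remaining 3)
8 → bin 5 (remaining 4)
7 → bin 6 (remaining 5)
7 → bin 7 (remaining 5)
6 → bin 8 (remaining 6)
3 → bin 2 (remaining 0)
3 → bin 3 (remaining 0)
2 → bin 1 (remaining 0)
2 → bin 4 (remaining 1)
1 → bin 4 (remaining 0)

8 bins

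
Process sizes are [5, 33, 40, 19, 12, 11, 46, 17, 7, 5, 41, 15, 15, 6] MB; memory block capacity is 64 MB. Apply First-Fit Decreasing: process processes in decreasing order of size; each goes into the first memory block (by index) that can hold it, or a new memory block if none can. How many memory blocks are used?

Sorted descending: 46, 41, 40, 33, 19, 17, 15, 15, 12, 11, 7, 6, 5, 5.
Put 46 MB in memory block 1; 18 MB remain.
Put 41 MB in memory block 2; 23 MB remain.
Put 40 MB in memory block 3; 24 MB remain.
Put 33 MB in memory block 4; 31 MB remain.
Put 19 MB in memory block 2; 4 MB remain.
Put 17 MB in memory block 1; 1 MB remain.
Put 15 MB in memory block 3; 9 MB remain.
Put 15 MB in memory block 4; 16 MB remain.
Put 12 MB in memory block 4; 4 MB remain.
Put 11 MB in memory block 5; 53 MB remain.
Put 7 MB in memory block 3; 2 MB remain.
Put 6 MB in memory block 5; 47 MB remain.
Put 5 MB in memory block 5; 42 MB remain.
Put 5 MB in memory block 5; 37 MB remain.
Final memory blocks: [46,17] [41,19] [40,15,7] [33,15,12] [11,6,5,5].

5 memory blocks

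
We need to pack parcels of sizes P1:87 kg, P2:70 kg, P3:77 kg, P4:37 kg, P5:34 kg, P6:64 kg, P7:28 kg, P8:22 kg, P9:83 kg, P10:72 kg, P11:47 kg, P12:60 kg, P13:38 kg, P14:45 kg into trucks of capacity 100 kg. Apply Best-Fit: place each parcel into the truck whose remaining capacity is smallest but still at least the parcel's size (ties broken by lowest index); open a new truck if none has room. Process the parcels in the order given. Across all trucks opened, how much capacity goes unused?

136

truck 1: place P1 (87 kg), 13 kg left
truck 2: place P2 (70 kg), 30 kg left
truck 3: place P3 (77 kg), 23 kg left
truck 4: place P4 (37 kg), 63 kg left
truck 4: place P5 (34 kg), 29 kg left
truck 5: place P6 (64 kg), 36 kg left
truck 4: place P7 (28 kg), 1 kg left
truck 3: place P8 (22 kg), 1 kg left
truck 6: place P9 (83 kg), 17 kg left
truck 7: place P10 (72 kg), 28 kg left
truck 8: place P11 (47 kg), 53 kg left
truck 9: place P12 (60 kg), 40 kg left
truck 9: place P13 (38 kg), 2 kg left
truck 8: place P14 (45 kg), 8 kg left
9 trucks × 100 kg = 900 kg; used 764 kg; unused 136 kg.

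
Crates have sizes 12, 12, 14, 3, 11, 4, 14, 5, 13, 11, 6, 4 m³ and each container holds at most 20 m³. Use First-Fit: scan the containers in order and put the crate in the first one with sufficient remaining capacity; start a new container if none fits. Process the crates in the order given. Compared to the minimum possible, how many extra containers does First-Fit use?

0

First-Fit: [12,3,4] [12,5] [14,6] [11,4] [14] [13] [11] → 7 containers.
7 crates exceed 10 m³ (half the capacity), and no two of those can share a container, so at least 7 containers are needed.
So 7 is already optimal.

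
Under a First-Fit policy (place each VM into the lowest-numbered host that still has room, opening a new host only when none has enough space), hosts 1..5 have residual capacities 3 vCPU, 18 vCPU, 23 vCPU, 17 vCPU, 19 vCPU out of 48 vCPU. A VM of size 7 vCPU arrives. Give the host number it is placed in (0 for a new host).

Hosts with room: host 2 (18 vCPU), host 3 (23 vCPU), host 4 (17 vCPU), host 5 (19 vCPU).
The first with room is host 2.

2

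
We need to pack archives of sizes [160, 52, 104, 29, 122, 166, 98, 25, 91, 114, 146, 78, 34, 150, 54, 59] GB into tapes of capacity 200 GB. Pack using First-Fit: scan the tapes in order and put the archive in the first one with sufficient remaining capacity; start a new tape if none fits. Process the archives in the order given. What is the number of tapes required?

160 GB → tape 1 (remaining 40 GB)
52 GB → tape 2 (remaining 148 GB)
104 GB → tape 2 (remaining 44 GB)
29 GB → tape 1 (remaining 11 GB)
122 GB → tape 3 (remaining 78 GB)
166 GB → tape 4 (remaining 34 GB)
98 GB → tape 5 (remaining 102 GB)
25 GB → tape 2 (remaining 19 GB)
91 GB → tape 5 (remaining 11 GB)
114 GB → tape 6 (remaining 86 GB)
146 GB → tape 7 (remaining 54 GB)
78 GB → tape 3 (remaining 0 GB)
34 GB → tape 4 (remaining 0 GB)
150 GB → tape 8 (remaining 50 GB)
54 GB → tape 6 (remaining 32 GB)
59 GB → tape 9 (remaining 141 GB)
Final tapes: [160,29] [52,104,25] [122,78] [166,34] [98,91] [114,54] [146] [150] [59].

9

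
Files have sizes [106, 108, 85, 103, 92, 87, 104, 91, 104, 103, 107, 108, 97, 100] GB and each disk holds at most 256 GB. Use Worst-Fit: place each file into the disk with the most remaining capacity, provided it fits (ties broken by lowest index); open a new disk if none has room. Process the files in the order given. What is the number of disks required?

106 GB → disk 1 (remaining 150 GB)
108 GB → disk 1 (remaining 42 GB)
85 GB → disk 2 (remaining 171 GB)
103 GB → disk 2 (remaining 68 GB)
92 GB → disk 3 (remaining 164 GB)
87 GB → disk 3 (remaining 77 GB)
104 GB → disk 4 (remaining 152 GB)
91 GB → disk 4 (remaining 61 GB)
104 GB → disk 5 (remaining 152 GB)
103 GB → disk 5 (remaining 49 GB)
107 GB → disk 6 (remaining 149 GB)
108 GB → disk 6 (remaining 41 GB)
97 GB → disk 7 (remaining 159 GB)
100 GB → disk 7 (remaining 59 GB)

7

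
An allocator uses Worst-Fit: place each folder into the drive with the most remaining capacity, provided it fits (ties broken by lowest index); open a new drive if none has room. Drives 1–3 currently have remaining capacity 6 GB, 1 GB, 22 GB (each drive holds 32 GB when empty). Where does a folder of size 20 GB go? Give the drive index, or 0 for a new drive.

3

Drives with room: drive 3 (22 GB).
Most room is drive 3 with 22 GB free.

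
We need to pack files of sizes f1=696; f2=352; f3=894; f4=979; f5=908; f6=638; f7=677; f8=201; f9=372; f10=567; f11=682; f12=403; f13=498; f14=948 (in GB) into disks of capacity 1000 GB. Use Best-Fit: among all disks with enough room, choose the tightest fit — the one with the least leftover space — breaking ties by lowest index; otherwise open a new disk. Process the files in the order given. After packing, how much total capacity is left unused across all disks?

Put f1 (696 GB) in disk 1; 304 GB remain.
Put f2 (352 GB) in disk 2; 648 GB remain.
Put f3 (894 GB) in disk 3; 106 GB remain.
Put f4 (979 GB) in disk 4; 21 GB remain.
Put f5 (908 GB) in disk 5; 92 GB remain.
Put f6 (638 GB) in disk 2; 10 GB remain.
Put f7 (677 GB) in disk 6; 323 GB remain.
Put f8 (201 GB) in disk 1; 103 GB remain.
Put f9 (372 GB) in disk 7; 628 GB remain.
Put f10 (567 GB) in disk 7; 61 GB remain.
Put f11 (682 GB) in disk 8; 318 GB remain.
Put f12 (403 GB) in disk 9; 597 GB remain.
Put f13 (498 GB) in disk 9; 99 GB remain.
Put f14 (948 GB) in disk 10; 52 GB remain.
10 disks × 1000 GB = 10000 GB; used 8815 GB; unused 1185 GB.

1185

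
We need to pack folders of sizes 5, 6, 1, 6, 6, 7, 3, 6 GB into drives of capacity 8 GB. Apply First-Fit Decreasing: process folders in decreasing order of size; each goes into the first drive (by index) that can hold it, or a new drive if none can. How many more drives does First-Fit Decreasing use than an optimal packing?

0

First-Fit Decreasing: [7,1] [6] [6] [6] [6] [5,3] → 6 drives.
6 folders exceed 4 GB (half the capacity), and no two of those can share a drive, so at least 6 drives are needed.
So 6 is already optimal.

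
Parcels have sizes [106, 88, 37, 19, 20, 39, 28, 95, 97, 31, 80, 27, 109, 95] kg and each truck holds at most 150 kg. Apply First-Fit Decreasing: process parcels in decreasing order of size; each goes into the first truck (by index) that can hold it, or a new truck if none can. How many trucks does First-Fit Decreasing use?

Sorted descending: 109, 106, 97, 95, 95, 88, 80, 39, 37, 31, 28, 27, 20, 19.
truck 1: place 109 kg, 41 kg left
truck 2: place 106 kg, 44 kg left
truck 3: place 97 kg, 53 kg left
truck 4: place 95 kg, 55 kg left
truck 5: place 95 kg, 55 kg left
truck 6: place 88 kg, 62 kg left
truck 7: place 80 kg, 70 kg left
truck 1: place 39 kg, 2 kg left
truck 2: place 37 kg, 7 kg left
truck 3: place 31 kg, 22 kg left
truck 4: place 28 kg, 27 kg left
truck 4: place 27 kg, 0 kg left
truck 3: place 20 kg, 2 kg left
truck 5: place 19 kg, 36 kg left

7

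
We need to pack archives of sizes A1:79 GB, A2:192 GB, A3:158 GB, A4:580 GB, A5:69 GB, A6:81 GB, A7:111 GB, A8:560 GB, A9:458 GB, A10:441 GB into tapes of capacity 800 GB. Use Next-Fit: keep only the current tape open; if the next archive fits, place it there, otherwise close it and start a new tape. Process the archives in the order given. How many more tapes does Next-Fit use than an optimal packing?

1

Next-Fit: [79,192,158] [580,69,81] [111,560] [458] [441] → 5 tapes.
Total size 2729 GB; any packing needs at least ⌈2729/800⌉ = 4 tapes.
An optimal packing achieves that bound: [580,192] [560,158,81] [458,111,79,69] [441] → 4 tapes.
Excess: 5 − 4 = 1.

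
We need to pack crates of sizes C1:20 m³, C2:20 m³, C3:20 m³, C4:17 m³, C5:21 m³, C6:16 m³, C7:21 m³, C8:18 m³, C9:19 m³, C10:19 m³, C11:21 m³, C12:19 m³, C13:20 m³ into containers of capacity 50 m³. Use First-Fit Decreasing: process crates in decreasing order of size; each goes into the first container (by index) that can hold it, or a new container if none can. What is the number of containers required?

7 containers

Sorted descending: 21, 21, 21, 20, 20, 20, 20, 19, 19, 19, 18, 17, 16.
Put 21 m³ in container 1; 29 m³ remain.
Put 21 m³ in container 1; 8 m³ remain.
Put 21 m³ in container 2; 29 m³ remain.
Put 20 m³ in container 2; 9 m³ remain.
Put 20 m³ in container 3; 30 m³ remain.
Put 20 m³ in container 3; 10 m³ remain.
Put 20 m³ in container 4; 30 m³ remain.
Put 19 m³ in container 4; 11 m³ remain.
Put 19 m³ in container 5; 31 m³ remain.
Put 19 m³ in container 5; 12 m³ remain.
Put 18 m³ in container 6; 32 m³ remain.
Put 17 m³ in container 6; 15 m³ remain.
Put 16 m³ in container 7; 34 m³ remain.
Final containers: [21,21] [21,20] [20,20] [20,19] [19,19] [18,17] [16].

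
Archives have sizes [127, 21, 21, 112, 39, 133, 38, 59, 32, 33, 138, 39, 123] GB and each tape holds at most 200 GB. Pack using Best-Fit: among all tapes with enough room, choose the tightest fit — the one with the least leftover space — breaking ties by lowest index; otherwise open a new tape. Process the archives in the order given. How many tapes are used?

127 GB → tape 1 (remaining 73 GB)
21 GB → tape 1 (remaining 52 GB)
21 GB → tape 1 (remaining 31 GB)
112 GB → tape 2 (remaining 88 GB)
39 GB → tape 2 (remaining 49 GB)
133 GB → tape 3 (remaining 67 GB)
38 GB → tape 2 (remaining 11 GB)
59 GB → tape 3 (remaining 8 GB)
32 GB → tape 4 (remaining 168 GB)
33 GB → tape 4 (remaining 135 GB)
138 GB → tape 5 (remaining 62 GB)
39 GB → tape 5 (remaining 23 GB)
123 GB → tape 4 (remaining 12 GB)
Final tapes: [127,21,21] [112,39,38] [133,59] [32,33,123] [138,39].

5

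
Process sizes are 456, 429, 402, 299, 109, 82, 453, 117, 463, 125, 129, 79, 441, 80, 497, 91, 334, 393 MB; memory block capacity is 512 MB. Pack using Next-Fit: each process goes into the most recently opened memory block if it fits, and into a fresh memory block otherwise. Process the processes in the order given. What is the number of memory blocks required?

456 MB → memory block 1 (remaining 56 MB)
429 MB → memory block 2 (remaining 83 MB)
402 MB → memory block 3 (remaining 110 MB)
299 MB → memory block 4 (remaining 213 MB)
109 MB → memory block 4 (remaining 104 MB)
82 MB → memory block 4 (remaining 22 MB)
453 MB → memory block 5 (remaining 59 MB)
117 MB → memory block 6 (remaining 395 MB)
463 MB → memory block 7 (remaining 49 MB)
125 MB → memory block 8 (remaining 387 MB)
129 MB → memory block 8 (remaining 258 MB)
79 MB → memory block 8 (remaining 179 MB)
441 MB → memory block 9 (remaining 71 MB)
80 MB → memory block 10 (remaining 432 MB)
497 MB → memory block 11 (remaining 15 MB)
91 MB → memory block 12 (remaining 421 MB)
334 MB → memory block 12 (remaining 87 MB)
393 MB → memory block 13 (remaining 119 MB)
Final memory blocks: [456] [429] [402] [299,109,82] [453] [117] [463] [125,129,79] [441] [80] [497] [91,334] [393].

13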